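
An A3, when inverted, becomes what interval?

diminished sixth

Interval numbers invert to sum to nine: 3 + 6 = 9, so a third inverts to a sixth.
The quality also flips — augmented becomes diminished — giving a diminished sixth.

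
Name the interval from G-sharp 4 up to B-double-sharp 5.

G to B spans three letter names (G-A-B), plus an octave — that makes it a tenth of some quality.
The major tenth is 16 semitones; here we have 17, one semitone wider: augmented.
(Equivalently, a compound augmented third: an augmented third plus an octave.)

augmented tenth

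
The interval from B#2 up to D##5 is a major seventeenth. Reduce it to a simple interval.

major 3rd

Take out 2 octaves (14 from the number): 17 − 14 = 3.
Quality carries through unchanged, so the simple form is a major third.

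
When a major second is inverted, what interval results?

Inverted interval numbers add to nine, so a second pairs with a seventh (2 + 7 = 9).
And major becomes minor under inversion, so we get a minor seventh.

minor 7th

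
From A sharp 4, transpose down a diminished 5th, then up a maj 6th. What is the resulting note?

A#4 down a diminished fifth → D##4 (6 semitones).
Up a major sixth from D##4: B##4 (9 semitones up).

B double-sharp 4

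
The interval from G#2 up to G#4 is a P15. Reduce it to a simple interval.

Take out an octave (7 from the number): 15 − 7 = 8.
So a perfect fifteenth is an octave plus a perfect octave. The quality is unchanged.

perfect octave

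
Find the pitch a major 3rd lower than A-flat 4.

The third takes the letter from A down to F.
A major third is 4 semitones; 4 semitones down from Ab4 gives Fb4.

F-flat 4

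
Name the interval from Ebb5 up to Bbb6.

perfect 12th

E to B spans five letter names (E-F-G-A-B), plus an octave: a twelfth.
Counting semitones, Ebb5→Bbb6 is 19, which is the perfect twelfth.
(Equivalently, a compound perfect fifth: a perfect fifth plus an octave.)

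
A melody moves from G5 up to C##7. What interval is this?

G to C spans four letter names (G-A-B-C), plus an octave: an eleventh.
The perfect eleventh is 17 semitones; here we have 19, two semitones wider: doubly augmented.
(Equivalently, a compound doubly augmented fourth: a doubly augmented fourth plus an octave.)

AA11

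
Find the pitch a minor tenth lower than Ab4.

F3

Three letters down from A (plus an octave) reaches F.
A minor tenth is 15 semitones; 15 semitones down from Ab4 gives F3.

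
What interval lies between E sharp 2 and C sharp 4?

E to C spans six letter names (E-F-G-A-B-C), plus an octave: a thirteenth.
E#2 to C#4 is 20 semitones, a half step short of the major thirteenth (21), so this is minor.
(Equivalently, a compound minor sixth: a minor sixth plus an octave.)

m13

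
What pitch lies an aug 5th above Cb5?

G5

Counting five letter names up from C lands on G.
An augmented fifth spans 8 semitones, so from Cb5 the target pitch is G5.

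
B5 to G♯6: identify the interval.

major sixth

B to G spans six letter names (B-C-D-E-F-G) — that makes it a sixth of some quality.
B5 to G#6 is 9 semitones, matching the major sixth exactly, so the quality is major.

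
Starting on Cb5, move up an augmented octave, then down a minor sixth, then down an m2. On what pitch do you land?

D#5

Cb5 up an augmented octave → C6 (13 semitones).
Down a minor sixth from C6: E5 (8 semitones down).
A minor second down from E5 is D#5.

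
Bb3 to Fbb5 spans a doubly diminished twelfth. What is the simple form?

dd5

Subtracting seven from the interval number removes an octave: 12 − 7 = 5.
That makes a doubly diminished twelfth a compound doubly diminished fifth — an octave plus a doubly diminished fifth.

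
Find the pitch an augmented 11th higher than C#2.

Counting four letter names plus an octave up from C lands on F.
An augmented eleventh is 18 semitones; 18 semitones up from C#2 gives F##3.

F##3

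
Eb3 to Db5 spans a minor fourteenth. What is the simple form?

minor seventh

Take out an octave (7 from the number): 14 − 7 = 7.
So a minor fourteenth is an octave plus a minor seventh. The quality is unchanged.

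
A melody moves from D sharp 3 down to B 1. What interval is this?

major tenth

Descending from D#3 to B1 is the same interval as ascending B1 to D#3.
B to D spans three letter names (B-C-D), plus an octave, so the interval is some kind of tenth.
Counting semitones, B1→D#3 is 16, which is the major tenth.
(Equivalently, a compound major third: a major third plus an octave.)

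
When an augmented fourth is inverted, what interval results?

The rule of nine gives the new number: 9 − 4 = 5, so a fourth becomes a fifth.
The quality also flips — augmented becomes diminished — giving a diminished fifth.

diminished fifth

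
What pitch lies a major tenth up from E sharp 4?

G double-sharp 5

Counting three letter names plus an octave up from E lands on G.
Moving 16 semitones up from E#4 (the size of a major tenth) reaches G##5.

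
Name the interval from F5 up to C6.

F to C spans five letter names (F-G-A-B-C): a fifth.
Counting semitones, F5→C6 is 7, which is the perfect fifth.

perfect fifth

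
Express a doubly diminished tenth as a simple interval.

doubly diminished 3rd

Subtracting seven from the interval number removes an octave: 10 − 7 = 3.
Quality carries through unchanged, so the simple form is a doubly diminished third.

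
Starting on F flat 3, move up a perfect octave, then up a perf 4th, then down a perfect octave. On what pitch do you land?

B double-flat 3

Up a perfect octave from Fb3: Fb4 (12 semitones up).
Up a perfect fourth from Fb4: Bbb4 (5 semitones up).
Down a perfect octave from Bbb4: Bbb3 (12 semitones down).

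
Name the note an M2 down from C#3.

Two letter names down from C: B.
A major second is 2 semitones; 2 semitones down from C#3 gives B2.

B2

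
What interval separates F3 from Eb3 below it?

Descending from F3 to Eb3 is the same interval as ascending Eb3 to F3.
E to F spans two letter names (E-F): a second.
The major second spans 2 semitones, and Eb3 to F3 is exactly 2 semitones — so this is a major second.

major 2nd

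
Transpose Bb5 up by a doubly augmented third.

D##6

The third takes the letter from B up to D.
A doubly augmented third spans 6 semitones, so from Bb5 the target pitch is D##6.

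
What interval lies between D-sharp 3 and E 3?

D to E spans two letter names (D-E) — that makes it a second of some quality.
D#3 to E3 is 1 semitone, a half step short of the major second (2), so this is minor.

m2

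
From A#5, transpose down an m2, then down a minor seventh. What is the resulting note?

A minor second down from A#5 is G##5.
G##5 down a minor seventh → A##4 (10 semitones).

A##4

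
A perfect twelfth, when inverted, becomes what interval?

First reduce the compound perfect twelfth to its simple form, a perfect fifth.
Inverted interval numbers add to nine, so a fifth pairs with a fourth (5 + 4 = 9).
Quality inverts too: perfect stays perfect. That makes the inversion a perfect fourth.

P4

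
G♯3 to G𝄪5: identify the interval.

G to G is the same letter name, plus 2 octaves: a fifteenth.
The perfect fifteenth is 24 semitones; here we have 25, one semitone wider: augmented.
(Equivalently, a compound augmented octave: an augmented octave plus an octave.)

A15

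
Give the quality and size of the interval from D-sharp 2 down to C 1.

augmented ninth

Descending from D#2 to C1 is the same interval as ascending C1 to D#2.
C to D spans two letter names (C-D), plus an octave, so the interval is some kind of ninth.
The major ninth is 14 semitones; here we have 15, one semitone wider: augmented.
(Equivalently, a compound augmented second: an augmented second plus an octave.)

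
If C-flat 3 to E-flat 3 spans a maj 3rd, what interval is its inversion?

minor 6th

Interval numbers invert to sum to nine: 3 + 6 = 9, so a third inverts to a sixth.
And major becomes minor under inversion, so we get a minor sixth.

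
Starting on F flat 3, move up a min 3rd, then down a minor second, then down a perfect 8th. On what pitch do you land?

A minor third up from Fb3 is Abb3.
A minor second down from Abb3 is Gb3.
A perfect octave down from Gb3 is Gb2.

G flat 2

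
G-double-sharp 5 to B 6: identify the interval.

d10

G to B spans three letter names (G-A-B), plus an octave, so the interval is some kind of tenth.
The major tenth is 16 semitones; here we have 14, two semitones narrower: diminished.
(Equivalently, a compound diminished third: a diminished third plus an octave.)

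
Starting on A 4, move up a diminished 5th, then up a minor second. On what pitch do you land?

F flat 5

Up a diminished fifth from A4: Eb5 (6 semitones up).
Eb5 up a minor second → Fb5 (1 semitone).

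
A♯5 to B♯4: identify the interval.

minor seventh

Descending from A#5 to B#4 is the same interval as ascending B#4 to A#5.
B to A spans seven letter names (B-C-D-E-F-G-A) — that makes it a seventh of some quality.
A major seventh would be 11 semitones, but B#4 to A#5 is 10 — one semitone narrower, making it a minor seventh.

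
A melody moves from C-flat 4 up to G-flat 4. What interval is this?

C to G spans five letter names (C-D-E-F-G) — that makes it a fifth of some quality.
The perfect fifth spans 7 semitones, and Cb4 to Gb4 is exactly 7 semitones — so this is a perfect fifth.

perfect fifth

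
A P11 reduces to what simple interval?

perfect 4th

Each octave removed subtracts seven from the number: 11 − 7 = 4.
So a perfect eleventh is an octave plus a perfect fourth. The quality is unchanged.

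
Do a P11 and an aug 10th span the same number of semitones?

Yes

A perfect eleventh spans 17 semitones, and an augmented tenth also spans 17 semitones — they're enharmonic.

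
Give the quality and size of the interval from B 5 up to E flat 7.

diminished eleventh

B to E spans four letter names (B-C-D-E), plus an octave: an eleventh.
A perfect eleventh would be 17 semitones; B5 to Eb7 is 16, one semitone narrower, so the interval is diminished.
(Equivalently, a compound diminished fourth: a diminished fourth plus an octave.)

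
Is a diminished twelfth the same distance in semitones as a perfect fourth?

A diminished twelfth spans 18 semitones; a perfect fourth spans 5 semitones. They differ by 13.

No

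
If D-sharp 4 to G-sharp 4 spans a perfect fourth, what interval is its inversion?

The rule of nine gives the new number: 9 − 4 = 5, so a fourth becomes a fifth.
The quality also flips — perfect stays perfect — giving a perfect fifth.

P5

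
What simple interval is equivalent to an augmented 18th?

Take out 2 octaves (14 from the number): 18 − 14 = 4.
So an augmented eighteenth is 2 octaves plus an augmented fourth. The quality is unchanged.

A4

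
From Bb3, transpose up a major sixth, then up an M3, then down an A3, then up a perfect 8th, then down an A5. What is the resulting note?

Up a major sixth from Bb3: G4 (9 semitones up).
G4 up a major third → B4 (4 semitones).
B4 down an augmented third → Gb4 (5 semitones).
Up a perfect octave from Gb4: Gb5 (12 semitones up).
An augmented fifth down from Gb5 is Cbb5.

Cbb5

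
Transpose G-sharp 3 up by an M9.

Counting two letter names plus an octave up from G lands on A.
A major ninth spans 14 semitones, so from G#3 the target pitch is A#4.

A-sharp 4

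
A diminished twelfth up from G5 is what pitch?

Db7

The twelfth's letter: G up five letter names plus an octave → D.
A diminished twelfth is 18 semitones; 18 semitones up from G5 gives Db7.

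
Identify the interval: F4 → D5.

F to D spans six letter names (F-G-A-B-C-D), so the interval is some kind of sixth.
F4 to D5 is 9 semitones, matching the major sixth exactly, so the quality is major.

major sixth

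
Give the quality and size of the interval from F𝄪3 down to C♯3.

Descending from F##3 to C#3 is the same interval as ascending C#3 to F##3.
C to F spans four letter names (C-D-E-F) — that makes it a fourth of some quality.
C#3 to F##3 spans 6 semitones — one semitone wider than the perfect fourth (5) — giving an augmented fourth.

A4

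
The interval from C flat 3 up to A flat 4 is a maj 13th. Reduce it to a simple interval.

Each octave removed subtracts seven from the number: 13 − 7 = 6.
That makes a major thirteenth a compound major sixth — an octave plus a major sixth.

M6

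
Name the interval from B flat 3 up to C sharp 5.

augmented ninth

B to C spans two letter names (B-C), plus an octave: a ninth.
The major ninth is 14 semitones; here we have 15, one semitone wider: augmented.
(Equivalently, a compound augmented second: an augmented second plus an octave.)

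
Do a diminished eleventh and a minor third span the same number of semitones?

No

A diminished eleventh is 16 semitones but a minor third is 3 semitones — different sizes.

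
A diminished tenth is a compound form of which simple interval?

Subtracting seven from the interval number removes an octave: 10 − 7 = 3.
That makes a diminished tenth a compound diminished third — an octave plus a diminished third.

d3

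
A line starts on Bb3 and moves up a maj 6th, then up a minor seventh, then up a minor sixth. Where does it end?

Up a major sixth from Bb3: G4 (9 semitones up).
A minor seventh up from G4 is F5.
Up a minor sixth from F5: Db6 (8 semitones up).

Db6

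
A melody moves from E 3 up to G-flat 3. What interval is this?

E to G spans three letter names (E-F-G): a third.
A major third would be 4 semitones; E3 to Gb3 is 2, two semitones narrower, so the interval is diminished.

diminished third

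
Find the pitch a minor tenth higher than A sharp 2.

Three letters up from A (plus an octave) reaches C.
A minor tenth spans 15 semitones, so from A#2 the target pitch is C#4.

C sharp 4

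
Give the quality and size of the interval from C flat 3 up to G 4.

C to G spans five letter names (C-D-E-F-G), plus an octave, so the interval is some kind of twelfth.
The perfect twelfth is 19 semitones; here we have 20, one semitone wider: augmented.
(Equivalently, a compound augmented fifth: an augmented fifth plus an octave.)

augmented twelfth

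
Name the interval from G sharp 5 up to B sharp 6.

major 10th

G to B spans three letter names (G-A-B), plus an octave: a tenth.
G#5 to B#6 is 16 semitones, matching the major tenth exactly, so the quality is major.
(Equivalently, a compound major third: a major third plus an octave.)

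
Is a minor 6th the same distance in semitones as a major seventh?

No

A minor sixth is 8 semitones but a major seventh is 11 semitones — different sizes.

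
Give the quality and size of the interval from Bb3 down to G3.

Descending from Bb3 to G3 is the same interval as ascending G3 to Bb3.
G to B spans three letter names (G-A-B): a third.
G3 to Bb3 is 3 semitones, a half step short of the major third (4), so this is minor.

minor 3rd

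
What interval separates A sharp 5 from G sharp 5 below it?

Descending from A#5 to G#5 is the same interval as ascending G#5 to A#5.
G to A spans two letter names (G-A) — that makes it a second of some quality.
G#5 to A#5 is 2 semitones, matching the major second exactly, so the quality is major.

major 2nd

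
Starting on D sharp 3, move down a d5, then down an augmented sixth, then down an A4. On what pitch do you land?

D#3 down a diminished fifth → G##2 (6 semitones).
Down an augmented sixth from G##2: B1 (10 semitones down).
An augmented fourth down from B1 is F1.

F 1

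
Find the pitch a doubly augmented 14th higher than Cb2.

Seven letters up from C (plus an octave) reaches B.
A doubly augmented fourteenth is 25 semitones; 25 semitones up from Cb2 gives B#3.

B#3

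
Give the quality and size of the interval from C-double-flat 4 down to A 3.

Descending from Cbb4 to A3 is the same interval as ascending A3 to Cbb4.
A to C spans three letter names (A-B-C): a third.
The major third is 4 semitones; here we have 1, three semitones narrower: doubly diminished.

doubly diminished third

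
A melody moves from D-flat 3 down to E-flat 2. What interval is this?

minor seventh

Descending from Db3 to Eb2 is the same interval as ascending Eb2 to Db3.
E to D spans seven letter names (E-F-G-A-B-C-D): a seventh.
A major seventh would be 11 semitones, but Eb2 to Db3 is 10 — one semitone narrower, making it a minor seventh.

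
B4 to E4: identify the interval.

perfect fifth

Descending from B4 to E4 is the same interval as ascending E4 to B4.
E to B spans five letter names (E-F-G-A-B): a fifth.
E4 to B4 is 7 semitones, matching the perfect fifth exactly, so the quality is perfect.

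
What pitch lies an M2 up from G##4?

The second takes the letter from G up to A.
A major second is 2 semitones; 2 semitones up from G##4 gives A##4.

A##4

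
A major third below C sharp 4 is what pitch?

A 3

The third takes the letter from C down to A.
A major third spans 4 semitones, so from C#4 the target pitch is A3.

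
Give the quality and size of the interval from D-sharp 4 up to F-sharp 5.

m10

D to F spans three letter names (D-E-F), plus an octave — that makes it a tenth of some quality.
At 15 semitones, D#4→F#5 falls one short of a major tenth: minor.
(Equivalently, a compound minor third: a minor third plus an octave.)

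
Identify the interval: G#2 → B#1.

Descending from G#2 to B#1 is the same interval as ascending B#1 to G#2.
B to G spans six letter names (B-C-D-E-F-G) — that makes it a sixth of some quality.
A major sixth would be 9 semitones, but B#1 to G#2 is 8 — one semitone narrower, making it a minor sixth.

minor 6th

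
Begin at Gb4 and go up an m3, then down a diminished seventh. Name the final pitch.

Gb4 up a minor third → Bbb4 (3 semitones).
Down a diminished seventh from Bbb4: C4 (9 semitones down).

C4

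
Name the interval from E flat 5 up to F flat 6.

m9

E to F spans two letter names (E-F), plus an octave, so the interval is some kind of ninth.
At 13 semitones, Eb5→Fb6 falls one short of a major ninth: minor.
(Equivalently, a compound minor second: a minor second plus an octave.)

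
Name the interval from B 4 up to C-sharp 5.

major second

B to C spans two letter names (B-C) — that makes it a second of some quality.
Counting semitones, B4→C#5 is 2, which is the major second.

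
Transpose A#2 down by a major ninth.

Counting two letter names plus an octave down from A lands on G.
Moving 14 semitones down from A#2 (the size of a major ninth) reaches G#1.

G#1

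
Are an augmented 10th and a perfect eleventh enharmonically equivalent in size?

An augmented tenth = 17 semitones = a perfect eleventh; enharmonically equal.

Yes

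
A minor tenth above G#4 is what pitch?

The tenth's letter: G up three letter names plus an octave → B.
A minor tenth is 15 semitones; 15 semitones up from G#4 gives B5.

B5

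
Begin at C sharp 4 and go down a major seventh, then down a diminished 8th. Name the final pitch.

A major seventh down from C#4 is D3.
Down a diminished octave from D3: D#2 (11 semitones down).

D sharp 2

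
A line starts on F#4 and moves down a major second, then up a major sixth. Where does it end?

C#5

A major second down from F#4 is E4.
A major sixth up from E4 is C#5.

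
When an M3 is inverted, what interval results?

minor 6th

Interval numbers invert to sum to nine: 3 + 6 = 9, so a third inverts to a sixth.
Quality inverts too: major becomes minor. That makes the inversion a minor sixth.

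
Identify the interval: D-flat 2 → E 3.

D to E spans two letter names (D-E), plus an octave: a ninth.
The major ninth is 14 semitones; here we have 15, one semitone wider: augmented.
(Equivalently, a compound augmented second: an augmented second plus an octave.)

augmented 9th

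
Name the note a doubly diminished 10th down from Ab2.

The tenth's letter: A down three letter names plus an octave → F.
A doubly diminished tenth spans 13 semitones, so from Ab2 the target pitch is F##1.

F##1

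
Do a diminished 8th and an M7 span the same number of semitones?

A diminished octave = 11 semitones = a major seventh; enharmonically equal.

Yes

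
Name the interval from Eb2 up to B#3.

E to B spans five letter names (E-F-G-A-B), plus an octave — that makes it a twelfth of some quality.
Eb2 to B#3 spans 21 semitones — two semitones wider than the perfect twelfth (19) — giving a doubly augmented twelfth.
(Equivalently, a compound doubly augmented fifth: a doubly augmented fifth plus an octave.)

doubly augmented twelfth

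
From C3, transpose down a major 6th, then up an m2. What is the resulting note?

Fb2

A major sixth down from C3 is Eb2.
A minor second up from Eb2 is Fb2.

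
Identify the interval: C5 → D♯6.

A9

C to D spans two letter names (C-D), plus an octave, so the interval is some kind of ninth.
The major ninth is 14 semitones; here we have 15, one semitone wider: augmented.
(Equivalently, a compound augmented second: an augmented second plus an octave.)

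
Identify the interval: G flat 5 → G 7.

augmented fifteenth

G to G is the same letter name, plus 2 octaves: a fifteenth.
The perfect fifteenth is 24 semitones; here we have 25, one semitone wider: augmented.
(Equivalently, a compound augmented octave: an augmented octave plus an octave.)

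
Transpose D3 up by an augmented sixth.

B#3

Counting six letter names up from D lands on B.
An augmented sixth is 10 semitones; 10 semitones up from D3 gives B#3.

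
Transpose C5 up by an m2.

The second takes the letter from C up to D.
Moving 1 semitone up from C5 (the size of a minor second) reaches Db5.

Db5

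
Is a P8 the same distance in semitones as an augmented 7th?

Yes

A perfect octave = 12 semitones = an augmented seventh; enharmonically equal.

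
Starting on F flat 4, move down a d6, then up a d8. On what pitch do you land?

Down a diminished sixth from Fb4: A3 (7 semitones down).
A3 up a diminished octave → Ab4 (11 semitones).

A flat 4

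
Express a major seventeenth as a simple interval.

Take out 2 octaves (14 from the number): 17 − 14 = 3.
Quality carries through unchanged, so the simple form is a major third.

major third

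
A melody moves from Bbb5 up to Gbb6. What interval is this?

B to G spans six letter names (B-C-D-E-F-G), so the interval is some kind of sixth.
Bbb5 to Gbb6 is 8 semitones, a half step short of the major sixth (9), so this is minor.

minor 6th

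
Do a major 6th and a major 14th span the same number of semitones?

No

A major sixth is 9 semitones but a major fourteenth is 23 semitones — different sizes.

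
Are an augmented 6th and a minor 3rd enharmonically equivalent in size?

An augmented sixth is 10 semitones but a minor third is 3 semitones — different sizes.

No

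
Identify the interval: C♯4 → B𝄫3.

Descending from C#4 to Bbb3 is the same interval as ascending Bbb3 to C#4.
B to C spans two letter names (B-C) — that makes it a second of some quality.
A major second would be 2 semitones; Bbb3 to C#4 is 4, two semitones wider, so the interval is doubly augmented.

AA2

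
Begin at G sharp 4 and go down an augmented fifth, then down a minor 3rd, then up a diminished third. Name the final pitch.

Down an augmented fifth from G#4: C4 (8 semitones down).
A minor third down from C4 is A3.
Up a diminished third from A3: Cb4 (2 semitones up).

C flat 4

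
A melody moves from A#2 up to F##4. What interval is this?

A to F spans six letter names (A-B-C-D-E-F), plus an octave, so the interval is some kind of thirteenth.
A#2 to F##4 is 21 semitones, matching the major thirteenth exactly, so the quality is major.
(Equivalently, a compound major sixth: a major sixth plus an octave.)

major 13th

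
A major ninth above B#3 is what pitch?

Counting two letter names plus an octave up from B lands on C.
A major ninth is 14 semitones; 14 semitones up from B#3 gives C##5.

C##5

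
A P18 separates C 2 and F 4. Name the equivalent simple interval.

perfect 4th

Subtracting seven from the interval number removes an octave: 18 − 14 = 4.
Quality carries through unchanged, so the simple form is a perfect fourth.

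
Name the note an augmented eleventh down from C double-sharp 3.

Four letters down from C (plus an octave) reaches G.
An augmented eleventh spans 18 semitones, so from C##3 the target pitch is G#1.

G sharp 1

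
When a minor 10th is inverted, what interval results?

M6

First reduce the compound minor tenth to its simple form, a minor third.
Interval numbers invert to sum to nine: 3 + 6 = 9, so a third inverts to a sixth.
The quality also flips — minor becomes major — giving a major sixth.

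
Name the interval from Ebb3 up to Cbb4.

E to C spans six letter names (E-F-G-A-B-C), so the interval is some kind of sixth.
At 8 semitones, Ebb3→Cbb4 falls one short of a major sixth: minor.

minor 6th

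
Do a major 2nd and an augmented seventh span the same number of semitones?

No

2 semitones (major second) vs 12 semitones (augmented seventh): not equal.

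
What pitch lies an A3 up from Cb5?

E5

Three letter names up from C: E.
An augmented third spans 5 semitones, so from Cb5 the target pitch is E5.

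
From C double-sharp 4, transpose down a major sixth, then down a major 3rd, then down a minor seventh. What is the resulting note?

Down a major sixth from C##4: E#3 (9 semitones down).
A major third down from E#3 is C#3.
Down a minor seventh from C#3: D#2 (10 semitones down).

D sharp 2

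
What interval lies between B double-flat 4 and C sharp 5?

AA2

B to C spans two letter names (B-C) — that makes it a second of some quality.
A major second would be 2 semitones; Bbb4 to C#5 is 4, two semitones wider, so the interval is doubly augmented.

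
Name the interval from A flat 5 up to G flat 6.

minor 7th

A to G spans seven letter names (A-B-C-D-E-F-G): a seventh.
At 10 semitones, Ab5→Gb6 falls one short of a major seventh: minor.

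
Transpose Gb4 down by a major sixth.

Bbb3

Counting six letter names down from G lands on B.
A major sixth is 9 semitones; 9 semitones down from Gb4 gives Bbb3.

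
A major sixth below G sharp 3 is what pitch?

B 2

Counting six letter names down from G lands on B.
A major sixth spans 9 semitones, so from G#3 the target pitch is B2.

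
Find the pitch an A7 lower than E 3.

Counting seven letter names down from E lands on F.
Moving 12 semitones down from E3 (the size of an augmented seventh) reaches Fb2.

F flat 2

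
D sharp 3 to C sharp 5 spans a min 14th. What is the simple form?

Take out an octave (7 from the number): 14 − 7 = 7.
Quality carries through unchanged, so the simple form is a minor seventh.

m7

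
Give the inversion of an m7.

major second

Inverted interval numbers add to nine, so a seventh pairs with a second (7 + 2 = 9).
The quality also flips — minor becomes major — giving a major second.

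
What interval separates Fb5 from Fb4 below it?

Descending from Fb5 to Fb4 is the same interval as ascending Fb4 to Fb5.
F to F is the same letter name, plus an octave: an octave.
Fb4 to Fb5 is 12 semitones, matching the perfect octave exactly, so the quality is perfect.

perfect 8th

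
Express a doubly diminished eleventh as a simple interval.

Each octave removed subtracts seven from the number: 11 − 7 = 4.
That makes a doubly diminished eleventh a compound doubly diminished fourth — an octave plus a doubly diminished fourth.

doubly diminished fourth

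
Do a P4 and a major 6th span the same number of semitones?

5 semitones (perfect fourth) vs 9 semitones (major sixth): not equal.

No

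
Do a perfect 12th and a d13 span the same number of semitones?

Yes

A perfect twelfth = 19 semitones = a diminished thirteenth; enharmonically equal.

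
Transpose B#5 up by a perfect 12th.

The twelfth's letter: B up five letter names plus an octave → F.
Moving 19 semitones up from B#5 (the size of a perfect twelfth) reaches F##7.

F##7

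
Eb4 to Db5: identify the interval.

E to D spans seven letter names (E-F-G-A-B-C-D): a seventh.
Eb4 to Db5 is 10 semitones, a half step short of the major seventh (11), so this is minor.

minor seventh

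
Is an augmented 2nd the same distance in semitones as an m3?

An augmented second spans 3 semitones, and a minor third also spans 3 semitones — they're enharmonic.

Yes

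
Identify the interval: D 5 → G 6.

P11

D to G spans four letter names (D-E-F-G), plus an octave: an eleventh.
D5 to G6 is 17 semitones, matching the perfect eleventh exactly, so the quality is perfect.
(Equivalently, a compound perfect fourth: a perfect fourth plus an octave.)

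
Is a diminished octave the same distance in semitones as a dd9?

Yes

A diminished octave = 11 semitones = a doubly diminished ninth; enharmonically equal.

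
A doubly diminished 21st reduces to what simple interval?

doubly diminished 7th

Subtracting seven from the interval number removes an octave: 21 − 14 = 7.
So a doubly diminished twenty-first is 2 octaves plus a doubly diminished seventh. The quality is unchanged.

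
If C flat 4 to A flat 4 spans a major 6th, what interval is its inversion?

Inverted interval numbers add to nine, so a sixth pairs with a third (6 + 3 = 9).
The quality also flips — major becomes minor — giving a minor third.

m3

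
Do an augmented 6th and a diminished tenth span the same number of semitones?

10 semitones (augmented sixth) vs 14 semitones (diminished tenth): not equal.

No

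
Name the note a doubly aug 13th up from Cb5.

Six letters up from C (plus an octave) reaches A.
A doubly augmented thirteenth spans 23 semitones, so from Cb5 the target pitch is A#6.

A#6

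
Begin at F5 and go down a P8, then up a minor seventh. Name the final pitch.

A perfect octave down from F5 is F4.
A minor seventh up from F4 is Eb5.

Eb5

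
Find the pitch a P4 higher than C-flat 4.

F-flat 4

Four letter names up from C: F.
Moving 5 semitones up from Cb4 (the size of a perfect fourth) reaches Fb4.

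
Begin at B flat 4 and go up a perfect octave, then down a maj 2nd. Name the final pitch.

A flat 5

A perfect octave up from Bb4 is Bb5.
Down a major second from Bb5: Ab5 (2 semitones down).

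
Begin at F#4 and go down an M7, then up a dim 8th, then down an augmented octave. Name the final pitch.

Gbb3

Down a major seventh from F#4: G3 (11 semitones down).
G3 up a diminished octave → Gb4 (11 semitones).
Gb4 down an augmented octave → Gbb3 (13 semitones).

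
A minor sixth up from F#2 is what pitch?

Counting six letter names up from F lands on D.
Moving 8 semitones up from F#2 (the size of a minor sixth) reaches D3.

D3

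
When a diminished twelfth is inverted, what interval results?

First reduce the compound diminished twelfth to its simple form, a diminished fifth.
Interval numbers invert to sum to nine: 5 + 4 = 9, so a fifth inverts to a fourth.
The quality also flips — diminished becomes augmented — giving an augmented fourth.

A4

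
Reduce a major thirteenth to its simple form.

Take out an octave (7 from the number): 13 − 7 = 6.
Quality carries through unchanged, so the simple form is a major sixth.

major sixth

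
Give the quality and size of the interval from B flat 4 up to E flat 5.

perfect fourth

B to E spans four letter names (B-C-D-E), so the interval is some kind of fourth.
The perfect fourth spans 5 semitones, and Bb4 to Eb5 is exactly 5 semitones — so this is a perfect fourth.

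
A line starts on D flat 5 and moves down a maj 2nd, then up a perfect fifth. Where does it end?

Db5 down a major second → Cb5 (2 semitones).
A perfect fifth up from Cb5 is Gb5.

G flat 5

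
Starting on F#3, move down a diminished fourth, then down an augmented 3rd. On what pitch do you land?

F#3 down a diminished fourth → C##3 (4 semitones).
An augmented third down from C##3 is A2.

A2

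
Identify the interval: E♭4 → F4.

E to F spans two letter names (E-F): a second.
The major second spans 2 semitones, and Eb4 to F4 is exactly 2 semitones — so this is a major second.

major second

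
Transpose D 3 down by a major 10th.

Counting three letter names plus an octave down from D lands on B.
A major tenth is 16 semitones; 16 semitones down from D3 gives Bb1.

B-flat 1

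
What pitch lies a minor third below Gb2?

Eb2

The third takes the letter from G down to E.
Moving 3 semitones down from Gb2 (the size of a minor third) reaches Eb2.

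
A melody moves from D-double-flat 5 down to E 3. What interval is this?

Descending from Dbb5 to E3 is the same interval as ascending E3 to Dbb5.
E to D spans seven letter names (E-F-G-A-B-C-D), plus an octave: a fourteenth.
E3 to Dbb5 spans 20 semitones — three semitones narrower than the major fourteenth (23) — giving a doubly diminished fourteenth.
(Equivalently, a compound doubly diminished seventh: a doubly diminished seventh plus an octave.)

doubly diminished fourteenth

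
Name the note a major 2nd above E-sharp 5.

F-double-sharp 5

The second takes the letter from E up to F.
Moving 2 semitones up from E#5 (the size of a major second) reaches F##5.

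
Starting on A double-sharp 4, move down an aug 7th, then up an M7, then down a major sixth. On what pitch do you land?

An augmented seventh down from A##4 is B3.
A major seventh up from B3 is A#4.
A#4 down a major sixth → C#4 (9 semitones).

C sharp 4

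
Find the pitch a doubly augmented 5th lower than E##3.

Counting five letter names down from E lands on A.
A doubly augmented fifth is 9 semitones; 9 semitones down from E##3 gives A2.

A2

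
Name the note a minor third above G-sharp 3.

B 3

Three letter names up from G: B.
A minor third spans 3 semitones, so from G#3 the target pitch is B3.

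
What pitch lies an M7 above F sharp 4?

E sharp 5

The seventh takes the letter from F up to E.
Moving 11 semitones up from F#4 (the size of a major seventh) reaches E#5.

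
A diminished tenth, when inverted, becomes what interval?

First reduce the compound diminished tenth to its simple form, a diminished third.
The rule of nine gives the new number: 9 − 3 = 6, so a third becomes a sixth.
The quality also flips — diminished becomes augmented — giving an augmented sixth.

augmented 6th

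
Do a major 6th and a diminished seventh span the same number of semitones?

Yes

A major sixth = 9 semitones = a diminished seventh; enharmonically equal.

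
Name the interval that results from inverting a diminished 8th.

Inverted interval numbers add to nine, so an octave pairs with a unison (8 + 1 = 9).
Quality inverts too: diminished becomes augmented. That makes the inversion an augmented unison.

augmented unison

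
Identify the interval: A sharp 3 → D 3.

Descending from A#3 to D3 is the same interval as ascending D3 to A#3.
D to A spans five letter names (D-E-F-G-A) — that makes it a fifth of some quality.
D3 to A#3 spans 8 semitones — one semitone wider than the perfect fifth (7) — giving an augmented fifth.

augmented fifth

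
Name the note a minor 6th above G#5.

Counting six letter names up from G lands on E.
A minor sixth is 8 semitones; 8 semitones up from G#5 gives E6.

E6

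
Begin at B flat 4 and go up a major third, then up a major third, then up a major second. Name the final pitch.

G sharp 5

Up a major third from Bb4: D5 (4 semitones up).
A major third up from D5 is F#5.
F#5 up a major second → G#5 (2 semitones).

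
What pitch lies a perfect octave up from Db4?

For an octave the letter name doesn't change: still D, an octave up.
A perfect octave is 12 semitones; 12 semitones up from Db4 gives Db5.

Db5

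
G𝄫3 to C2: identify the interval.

Descending from Gbb3 to C2 is the same interval as ascending C2 to Gbb3.
C to G spans five letter names (C-D-E-F-G), plus an octave: a twelfth.
The perfect twelfth is 19 semitones; here we have 17, two semitones narrower: doubly diminished.
(Equivalently, a compound doubly diminished fifth: a doubly diminished fifth plus an octave.)

doubly diminished twelfth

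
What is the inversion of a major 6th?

minor third

Interval numbers invert to sum to nine: 6 + 3 = 9, so a sixth inverts to a third.
The quality also flips — major becomes minor — giving a minor third.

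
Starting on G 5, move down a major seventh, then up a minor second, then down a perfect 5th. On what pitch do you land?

E double-flat 4

G5 down a major seventh → Ab4 (11 semitones).
Ab4 up a minor second → Bbb4 (1 semitone).
A perfect fifth down from Bbb4 is Ebb4.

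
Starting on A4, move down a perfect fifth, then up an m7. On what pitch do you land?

C5

Down a perfect fifth from A4: D4 (7 semitones down).
D4 up a minor seventh → C5 (10 semitones).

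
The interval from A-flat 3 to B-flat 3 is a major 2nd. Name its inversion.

m7

Interval numbers invert to sum to nine: 2 + 7 = 9, so a second inverts to a seventh.
And major becomes minor under inversion, so we get a minor seventh.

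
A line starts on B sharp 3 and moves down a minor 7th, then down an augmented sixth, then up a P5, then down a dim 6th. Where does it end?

Down a minor seventh from B#3: C##3 (10 semitones down).
Down an augmented sixth from C##3: E2 (10 semitones down).
E2 up a perfect fifth → B2 (7 semitones).
A diminished sixth down from B2 is D##2.

D double-sharp 2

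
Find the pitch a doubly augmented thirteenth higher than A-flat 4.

Counting six letter names plus an octave up from A lands on F.
Moving 23 semitones up from Ab4 (the size of a doubly augmented thirteenth) reaches F##6.

F-double-sharp 6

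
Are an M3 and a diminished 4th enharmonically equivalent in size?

Yes

Both span 4 semitones: a major third and a diminished fourth are the same chromatic distance.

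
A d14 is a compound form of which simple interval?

diminished 7th

Each octave removed subtracts seven from the number: 14 − 7 = 7.
Quality carries through unchanged, so the simple form is a diminished seventh.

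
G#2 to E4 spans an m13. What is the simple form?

minor sixth

Subtracting seven from the interval number removes an octave: 13 − 7 = 6.
So a minor thirteenth is an octave plus a minor sixth. The quality is unchanged.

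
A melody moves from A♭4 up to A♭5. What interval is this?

perfect octave

A to A is the same letter name, plus an octave, so the interval is some kind of octave.
The perfect octave spans 12 semitones, and Ab4 to Ab5 is exactly 12 semitones — so this is a perfect octave.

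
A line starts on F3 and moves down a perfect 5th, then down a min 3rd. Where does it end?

Down a perfect fifth from F3: Bb2 (7 semitones down).
Bb2 down a minor third → G2 (3 semitones).

G2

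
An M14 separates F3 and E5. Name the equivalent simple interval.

Take out an octave (7 from the number): 14 − 7 = 7.
That makes a major fourteenth a compound major seventh — an octave plus a major seventh.

major 7th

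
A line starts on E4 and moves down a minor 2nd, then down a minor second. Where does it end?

C##4

A minor second down from E4 is D#4.
Down a minor second from D#4: C##4 (1 semitone down).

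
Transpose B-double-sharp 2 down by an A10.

G-sharp 1

Counting three letter names plus an octave down from B lands on G.
Moving 17 semitones down from B##2 (the size of an augmented tenth) reaches G#1.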